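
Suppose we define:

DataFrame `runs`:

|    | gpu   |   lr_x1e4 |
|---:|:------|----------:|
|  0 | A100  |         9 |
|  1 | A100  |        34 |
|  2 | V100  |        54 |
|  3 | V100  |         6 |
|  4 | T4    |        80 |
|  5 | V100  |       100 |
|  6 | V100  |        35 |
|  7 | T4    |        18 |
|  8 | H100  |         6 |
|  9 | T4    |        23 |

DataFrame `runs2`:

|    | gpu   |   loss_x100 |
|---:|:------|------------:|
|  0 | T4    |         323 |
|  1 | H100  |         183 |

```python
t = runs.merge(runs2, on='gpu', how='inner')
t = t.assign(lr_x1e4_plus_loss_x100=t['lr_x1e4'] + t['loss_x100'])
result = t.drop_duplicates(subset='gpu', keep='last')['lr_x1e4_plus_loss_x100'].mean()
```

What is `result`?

267.5

merge on 'gpu' (how='inner') → 4 rows:
    gpu  lr_x1e4  loss_x100
0    T4       80        323
1    T4       18        323
2  H100        6        183
3    T4       23        323
add column lr_x1e4_plus_loss_x100 = t['lr_x1e4'] + t['loss_x100']:
    gpu  lr_x1e4  loss_x100  lr_x1e4_plus_loss_x100
0    T4       80        323                     403
1    T4       18        323                     341
2  H100        6        183                     189
3    T4       23        323                     346
drop duplicate gpu (keep=last):
    gpu  lr_x1e4  loss_x100  lr_x1e4_plus_loss_x100
2  H100        6        183                     189
3    T4       23        323                     346
Finally, mean of column 'lr_x1e4_plus_loss_x100' = 267.5.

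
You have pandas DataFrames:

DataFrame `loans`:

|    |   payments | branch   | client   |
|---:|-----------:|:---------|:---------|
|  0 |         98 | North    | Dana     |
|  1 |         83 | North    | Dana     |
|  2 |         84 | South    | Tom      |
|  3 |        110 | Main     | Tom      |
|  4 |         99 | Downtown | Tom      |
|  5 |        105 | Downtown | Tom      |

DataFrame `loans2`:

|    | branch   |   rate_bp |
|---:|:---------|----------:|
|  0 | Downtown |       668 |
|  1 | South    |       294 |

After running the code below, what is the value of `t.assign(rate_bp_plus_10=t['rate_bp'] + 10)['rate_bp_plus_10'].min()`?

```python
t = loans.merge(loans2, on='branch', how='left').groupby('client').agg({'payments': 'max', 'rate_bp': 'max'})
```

merge on 'branch' (how='left') → 6 rows:
   payments    branch client  rate_bp
0        98     North   Dana      NaN
1        83     North   Dana      NaN
2        84     South    Tom    294.0
3       110      Main    Tom      NaN
4        99  Downtown    Tom    668.0
5       105  Downtown    Tom    668.0
group by client: max(payments), max(rate_bp):
        payments  rate_bp
client                   
Dana          98      NaN
Tom          110    668.0
add column rate_bp_plus_10 = t['rate_bp'] + 10:
        payments  rate_bp  rate_bp_plus_10
client                                    
Dana          98      NaN              NaN
Tom          110    668.0            678.0
min of column 'rate_bp_plus_10' → 678.0

678.0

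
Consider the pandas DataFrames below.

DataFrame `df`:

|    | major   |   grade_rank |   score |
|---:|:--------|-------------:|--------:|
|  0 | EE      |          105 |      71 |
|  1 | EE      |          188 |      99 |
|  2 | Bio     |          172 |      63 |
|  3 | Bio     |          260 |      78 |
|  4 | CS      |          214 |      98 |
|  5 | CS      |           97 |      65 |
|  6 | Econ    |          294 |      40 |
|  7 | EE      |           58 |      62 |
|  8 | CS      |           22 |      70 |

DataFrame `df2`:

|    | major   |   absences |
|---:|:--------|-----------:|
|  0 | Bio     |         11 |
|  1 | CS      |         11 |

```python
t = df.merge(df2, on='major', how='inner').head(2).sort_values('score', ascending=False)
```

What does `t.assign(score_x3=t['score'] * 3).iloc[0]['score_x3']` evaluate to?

234

merge on 'major' (how='inner') → 5 rows:
  major  grade_rank  score  absences
0   Bio         172     63        11
1   Bio         260     78        11
2    CS         214     98        11
3    CS          97     65        11
4    CS          22     70        11
take first 2 rows:
  major  grade_rank  score  absences
0   Bio         172     63        11
1   Bio         260     78        11
sort by score descending:
  major  grade_rank  score  absences
1   Bio         260     78        11
0   Bio         172     63        11
add column score_x3 = t['score'] * 3:
  major  grade_rank  score  absences  score_x3
1   Bio         260     78        11       234
0   Bio         172     63        11       189
Finally, value at position 0, column 'score_x3' = 234.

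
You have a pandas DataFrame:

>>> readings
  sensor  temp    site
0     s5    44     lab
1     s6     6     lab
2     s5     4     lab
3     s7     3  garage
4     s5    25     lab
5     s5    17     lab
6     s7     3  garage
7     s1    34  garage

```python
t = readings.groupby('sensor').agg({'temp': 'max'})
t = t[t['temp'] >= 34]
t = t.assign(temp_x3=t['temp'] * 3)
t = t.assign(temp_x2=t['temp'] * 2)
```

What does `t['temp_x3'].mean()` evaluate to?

group by sensor, max of temp:
        temp
sensor      
s1        34
s5        44
s6         6
s7         3
filter rows where temp >= 34:
        temp
sensor      
s1        34
s5        44
add column temp_x3 = t['temp'] * 3:
        temp  temp_x3
sensor               
s1        34      102
s5        44      132
add column temp_x2 = t['temp'] * 2:
        temp  temp_x3  temp_x2
sensor                        
s1        34      102       68
s5        44      132       88
So mean() = 117.0.

117.0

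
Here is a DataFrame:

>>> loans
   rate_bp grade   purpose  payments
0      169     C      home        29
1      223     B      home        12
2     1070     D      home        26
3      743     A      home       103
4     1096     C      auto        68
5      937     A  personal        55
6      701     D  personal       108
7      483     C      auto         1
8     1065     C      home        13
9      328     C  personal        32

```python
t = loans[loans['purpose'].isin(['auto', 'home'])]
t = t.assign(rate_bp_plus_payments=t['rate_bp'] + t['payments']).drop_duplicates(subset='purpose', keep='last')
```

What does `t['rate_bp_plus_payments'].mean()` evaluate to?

781.0

filter rows where purpose in ['auto', 'home']:
   rate_bp grade purpose  payments
0      169     C    home        29
1      223     B    home        12
2     1070     D    home        26
3      743     A    home       103
4     1096     C    auto        68
7      483     C    auto         1
8     1065     C    home        13
add column rate_bp_plus_payments = t['rate_bp'] + t['payments']:
   rate_bp grade purpose  payments  rate_bp_plus_payments
0      169     C    home        29                    198
1      223     B    home        12                    235
2     1070     D    home        26                   1096
3      743     A    home       103                    846
4     1096     C    auto        68                   1164
7      483     C    auto         1                    484
8     1065     C    home        13                   1078
drop duplicate purpose (keep=last):
   rate_bp grade purpose  payments  rate_bp_plus_payments
7      483     C    auto         1                    484
8     1065     C    home        13                   1078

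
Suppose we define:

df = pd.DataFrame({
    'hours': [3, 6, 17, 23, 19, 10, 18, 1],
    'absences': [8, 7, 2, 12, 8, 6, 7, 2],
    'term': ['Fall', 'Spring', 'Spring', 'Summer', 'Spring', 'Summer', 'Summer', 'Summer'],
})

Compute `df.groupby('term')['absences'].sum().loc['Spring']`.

group by term, sum of absences:
term
Fall       8
Spring    17
Summer    27
Name: absences, dtype: int64
Taking the value at index 'Spring' gives 17.

17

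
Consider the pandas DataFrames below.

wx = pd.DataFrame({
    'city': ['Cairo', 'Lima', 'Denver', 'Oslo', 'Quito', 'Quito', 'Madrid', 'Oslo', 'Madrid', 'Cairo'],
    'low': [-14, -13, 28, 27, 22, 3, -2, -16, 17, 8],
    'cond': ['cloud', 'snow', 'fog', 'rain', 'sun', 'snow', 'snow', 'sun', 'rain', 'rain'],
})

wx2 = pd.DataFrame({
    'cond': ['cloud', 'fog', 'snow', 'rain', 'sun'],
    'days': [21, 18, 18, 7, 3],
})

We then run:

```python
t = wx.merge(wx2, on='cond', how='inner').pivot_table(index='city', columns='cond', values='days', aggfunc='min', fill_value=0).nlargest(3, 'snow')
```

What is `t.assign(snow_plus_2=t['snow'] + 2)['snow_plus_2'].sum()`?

merge on 'cond' (how='inner') → 10 rows:
     city  low   cond  days
0   Cairo  -14  cloud    21
1    Lima  -13   snow    18
2  Denver   28    fog    18
3    Oslo   27   rain     7
4   Quito   22    sun     3
5   Quito    3   snow    18
6  Madrid   -2   snow    18
7    Oslo  -16    sun     3
8  Madrid   17   rain     7
9   Cairo    8   rain     7
pivot: rows=city, cols=cond, min(days):
cond    cloud  fog  rain  snow  sun
city                               
Cairo      21    0     7     0    0
Denver      0   18     0     0    0
Lima        0    0     0    18    0
Madrid      0    0     7    18    0
Oslo        0    0     7     0    3
Quito       0    0     0    18    3
take 3 rows with largest snow:
cond    cloud  fog  rain  snow  sun
city                               
Lima        0    0     0    18    0
Madrid      0    0     7    18    0
Quito       0    0     0    18    3
add column snow_plus_2 = t['snow'] + 2:
cond    cloud  fog  rain  snow  sun  snow_plus_2
city                                            
Lima        0    0     0    18    0           20
Madrid      0    0     7    18    0           20
Quito       0    0     0    18    3           20

60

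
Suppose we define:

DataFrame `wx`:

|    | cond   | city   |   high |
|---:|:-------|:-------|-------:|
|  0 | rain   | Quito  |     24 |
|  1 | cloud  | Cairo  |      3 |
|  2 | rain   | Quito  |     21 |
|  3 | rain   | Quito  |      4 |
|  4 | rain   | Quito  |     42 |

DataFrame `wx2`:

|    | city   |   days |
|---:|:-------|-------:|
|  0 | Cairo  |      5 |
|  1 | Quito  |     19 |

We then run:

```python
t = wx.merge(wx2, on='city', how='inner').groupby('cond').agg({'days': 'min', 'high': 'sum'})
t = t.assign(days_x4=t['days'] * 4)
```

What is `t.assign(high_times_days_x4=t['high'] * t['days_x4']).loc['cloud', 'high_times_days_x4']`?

merge on 'city' (how='inner') → 5 rows:
    cond   city  high  days
0   rain  Quito    24    19
1  cloud  Cairo     3     5
2   rain  Quito    21    19
3   rain  Quito     4    19
4   rain  Quito    42    19
group by cond: min(days), sum(high):
       days  high
cond             
cloud     5     3
rain     19    91
add column days_x4 = t['days'] * 4:
       days  high  days_x4
cond                      
cloud     5     3       20
rain     19    91       76
add column high_times_days_x4 = t['high'] * t['days_x4']:
       days  high  days_x4  high_times_days_x4
cond                                          
cloud     5     3       20                  60
rain     19    91       76                6916

60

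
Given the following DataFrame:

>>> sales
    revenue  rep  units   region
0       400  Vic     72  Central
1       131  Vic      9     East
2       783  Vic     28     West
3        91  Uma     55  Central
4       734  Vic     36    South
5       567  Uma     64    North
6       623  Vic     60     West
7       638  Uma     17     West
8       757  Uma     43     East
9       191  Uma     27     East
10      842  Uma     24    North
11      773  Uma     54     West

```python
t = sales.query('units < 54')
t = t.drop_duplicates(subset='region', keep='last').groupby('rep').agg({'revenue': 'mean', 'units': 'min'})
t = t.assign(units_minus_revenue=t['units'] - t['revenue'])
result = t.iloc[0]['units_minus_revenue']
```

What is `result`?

filter rows where units < 54:
    revenue  rep  units region
1       131  Vic      9   East
2       783  Vic     28   West
4       734  Vic     36  South
7       638  Uma     17   West
8       757  Uma     43   East
9       191  Uma     27   East
10      842  Uma     24  North
drop duplicate region (keep=last):
    revenue  rep  units region
4       734  Vic     36  South
7       638  Uma     17   West
9       191  Uma     27   East
10      842  Uma     24  North
group by rep: mean(revenue), min(units):
     revenue  units
rep                
Uma    557.0     17
Vic    734.0     36
add column units_minus_revenue = t['units'] - t['revenue']:
     revenue  units  units_minus_revenue
rep                                     
Uma    557.0     17               -540.0
Vic    734.0     36               -698.0

-540.0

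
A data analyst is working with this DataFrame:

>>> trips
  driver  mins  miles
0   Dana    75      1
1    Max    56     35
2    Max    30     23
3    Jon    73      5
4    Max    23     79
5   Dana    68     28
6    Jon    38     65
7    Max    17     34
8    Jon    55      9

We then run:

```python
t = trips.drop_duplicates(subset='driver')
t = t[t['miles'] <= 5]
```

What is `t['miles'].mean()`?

drop duplicate driver (keep=first):
  driver  mins  miles
0   Dana    75      1
1    Max    56     35
3    Jon    73      5
filter rows where miles <= 5:
  driver  mins  miles
0   Dana    75      1
3    Jon    73      5
So mean() = 3.0.

3.0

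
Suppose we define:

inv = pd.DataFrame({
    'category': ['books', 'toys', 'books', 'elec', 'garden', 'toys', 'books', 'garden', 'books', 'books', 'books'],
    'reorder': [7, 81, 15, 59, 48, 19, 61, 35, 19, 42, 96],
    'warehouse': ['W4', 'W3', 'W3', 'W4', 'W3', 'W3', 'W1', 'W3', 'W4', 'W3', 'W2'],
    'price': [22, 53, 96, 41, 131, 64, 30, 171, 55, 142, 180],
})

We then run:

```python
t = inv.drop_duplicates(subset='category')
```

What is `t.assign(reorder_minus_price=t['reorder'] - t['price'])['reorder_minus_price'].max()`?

drop duplicate category (keep=first):
  category  reorder warehouse  price
0    books        7        W4     22
1     toys       81        W3     53
3     elec       59        W4     41
4   garden       48        W3    131
add column reorder_minus_price = t['reorder'] - t['price']:
  category  reorder warehouse  price  reorder_minus_price
0    books        7        W4     22                  -15
1     toys       81        W3     53                   28
3     elec       59        W4     41                   18
4   garden       48        W3    131                  -83
Taking the max of column 'reorder_minus_price' gives 28.

28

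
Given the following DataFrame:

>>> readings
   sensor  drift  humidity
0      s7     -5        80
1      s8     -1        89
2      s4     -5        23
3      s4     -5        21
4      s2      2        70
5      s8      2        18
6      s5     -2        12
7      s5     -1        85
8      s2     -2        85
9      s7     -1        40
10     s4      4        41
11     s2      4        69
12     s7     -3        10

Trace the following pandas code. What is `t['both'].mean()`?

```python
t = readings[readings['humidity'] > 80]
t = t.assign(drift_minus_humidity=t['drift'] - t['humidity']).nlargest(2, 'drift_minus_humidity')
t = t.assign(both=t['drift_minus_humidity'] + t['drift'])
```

filter rows where humidity > 80:
  sensor  drift  humidity
1     s8     -1        89
7     s5     -1        85
8     s2     -2        85
add column drift_minus_humidity = t['drift'] - t['humidity']:
  sensor  drift  humidity  drift_minus_humidity
1     s8     -1        89                   -90
7     s5     -1        85                   -86
8     s2     -2        85                   -87
take 2 rows with largest drift_minus_humidity:
  sensor  drift  humidity  drift_minus_humidity
7     s5     -1        85                   -86
8     s2     -2        85                   -87
add column both = t['drift_minus_humidity'] + t['drift']:
  sensor  drift  humidity  drift_minus_humidity  both
7     s5     -1        85                   -86   -87
8     s2     -2        85                   -87   -89
So mean() = -88.0.

-88.0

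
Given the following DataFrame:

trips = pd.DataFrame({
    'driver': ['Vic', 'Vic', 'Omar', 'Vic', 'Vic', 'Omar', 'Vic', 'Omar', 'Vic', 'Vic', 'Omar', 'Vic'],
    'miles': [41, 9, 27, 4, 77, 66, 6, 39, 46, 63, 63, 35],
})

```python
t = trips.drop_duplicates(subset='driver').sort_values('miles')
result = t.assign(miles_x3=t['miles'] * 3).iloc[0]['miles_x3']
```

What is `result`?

drop duplicate driver (keep=first):
  driver  miles
0    Vic     41
2   Omar     27
sort by miles:
  driver  miles
2   Omar     27
0    Vic     41
add column miles_x3 = t['miles'] * 3:
  driver  miles  miles_x3
2   Omar     27        81
0    Vic     41       123
Reading off the value at position 0, column 'miles_x3', we get 81.

81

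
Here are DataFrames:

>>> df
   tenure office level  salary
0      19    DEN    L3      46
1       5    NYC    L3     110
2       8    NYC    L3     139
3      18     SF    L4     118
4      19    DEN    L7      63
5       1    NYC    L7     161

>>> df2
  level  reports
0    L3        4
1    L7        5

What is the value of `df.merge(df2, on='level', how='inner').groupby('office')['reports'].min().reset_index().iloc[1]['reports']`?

merge on 'level' (how='inner') → 5 rows:
   tenure office level  salary  reports
0      19    DEN    L3      46        4
1       5    NYC    L3     110        4
2       8    NYC    L3     139        4
3      19    DEN    L7      63        5
4       1    NYC    L7     161        5
group by office, min of reports:
office
DEN    4
NYC    4
Name: reports, dtype: int64
reset_index():
  office  reports
0    DEN        4
1    NYC        4
Finally, value at position 1, column 'reports' = 4.

4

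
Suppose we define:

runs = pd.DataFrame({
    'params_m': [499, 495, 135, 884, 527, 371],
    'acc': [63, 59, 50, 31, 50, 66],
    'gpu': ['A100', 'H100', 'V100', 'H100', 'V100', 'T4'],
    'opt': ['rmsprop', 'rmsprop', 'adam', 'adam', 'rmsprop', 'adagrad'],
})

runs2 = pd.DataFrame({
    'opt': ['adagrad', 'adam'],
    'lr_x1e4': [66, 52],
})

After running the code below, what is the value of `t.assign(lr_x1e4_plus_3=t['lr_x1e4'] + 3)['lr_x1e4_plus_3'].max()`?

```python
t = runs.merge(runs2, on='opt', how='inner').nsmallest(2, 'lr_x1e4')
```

55

merge on 'opt' (how='inner') → 3 rows:
   params_m  acc   gpu      opt  lr_x1e4
0       135   50  V100     adam       52
1       884   31  H100     adam       52
2       371   66    T4  adagrad       66
take 2 rows with smallest lr_x1e4:
   params_m  acc   gpu   opt  lr_x1e4
0       135   50  V100  adam       52
1       884   31  H100  adam       52
add column lr_x1e4_plus_3 = t['lr_x1e4'] + 3:
   params_m  acc   gpu   opt  lr_x1e4  lr_x1e4_plus_3
0       135   50  V100  adam       52              55
1       884   31  H100  adam       52              55
The max of column 'lr_x1e4_plus_3' is 55.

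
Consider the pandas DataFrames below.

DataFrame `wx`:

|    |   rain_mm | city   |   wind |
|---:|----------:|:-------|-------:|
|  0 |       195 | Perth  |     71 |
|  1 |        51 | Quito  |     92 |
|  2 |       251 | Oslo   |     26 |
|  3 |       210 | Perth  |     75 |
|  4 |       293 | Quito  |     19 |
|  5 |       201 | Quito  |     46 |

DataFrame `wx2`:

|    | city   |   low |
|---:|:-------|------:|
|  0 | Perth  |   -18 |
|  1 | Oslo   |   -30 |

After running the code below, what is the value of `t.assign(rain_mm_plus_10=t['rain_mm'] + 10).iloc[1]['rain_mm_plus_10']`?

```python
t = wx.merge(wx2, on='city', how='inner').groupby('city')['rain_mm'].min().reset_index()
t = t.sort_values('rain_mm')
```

261

merge on 'city' (how='inner') → 3 rows:
   rain_mm   city  wind  low
0      195  Perth    71  -18
1      251   Oslo    26  -30
2      210  Perth    75  -18
group by city, min of rain_mm:
city
Oslo     251
Perth    195
Name: rain_mm, dtype: int64
reset_index():
    city  rain_mm
0   Oslo      251
1  Perth      195
sort by rain_mm:
    city  rain_mm
1  Perth      195
0   Oslo      251
add column rain_mm_plus_10 = t['rain_mm'] + 10:
    city  rain_mm  rain_mm_plus_10
1  Perth      195              205
0   Oslo      251              261
So iloc[1]['rain_mm_plus_10'] = 261.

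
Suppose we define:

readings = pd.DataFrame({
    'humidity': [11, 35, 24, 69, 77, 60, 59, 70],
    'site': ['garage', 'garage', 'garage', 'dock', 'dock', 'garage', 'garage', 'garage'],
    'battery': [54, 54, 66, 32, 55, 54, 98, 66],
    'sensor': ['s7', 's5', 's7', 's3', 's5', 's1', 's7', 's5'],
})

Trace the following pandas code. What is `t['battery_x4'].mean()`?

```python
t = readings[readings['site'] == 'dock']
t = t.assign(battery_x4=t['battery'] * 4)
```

174.0

filter rows where site == 'dock':
   humidity  site  battery sensor
3        69  dock       32     s3
4        77  dock       55     s5
add column battery_x4 = t['battery'] * 4:
   humidity  site  battery sensor  battery_x4
3        69  dock       32     s3         128
4        77  dock       55     s5         220
The mean of column 'battery_x4' is 174.0.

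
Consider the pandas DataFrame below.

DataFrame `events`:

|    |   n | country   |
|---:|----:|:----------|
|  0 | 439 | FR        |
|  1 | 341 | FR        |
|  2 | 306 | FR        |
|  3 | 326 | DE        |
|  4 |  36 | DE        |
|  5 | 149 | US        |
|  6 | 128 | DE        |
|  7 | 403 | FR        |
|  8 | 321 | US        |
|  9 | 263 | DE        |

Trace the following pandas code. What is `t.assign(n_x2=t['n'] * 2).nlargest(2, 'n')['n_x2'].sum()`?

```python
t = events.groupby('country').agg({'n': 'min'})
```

group by country, min of n:
           n
country     
DE        36
FR       306
US       149
add column n_x2 = t['n'] * 2:
           n  n_x2
country           
DE        36    72
FR       306   612
US       149   298
take 2 rows with largest n:
           n  n_x2
country           
FR       306   612
US       149   298
So sum() = 910.

910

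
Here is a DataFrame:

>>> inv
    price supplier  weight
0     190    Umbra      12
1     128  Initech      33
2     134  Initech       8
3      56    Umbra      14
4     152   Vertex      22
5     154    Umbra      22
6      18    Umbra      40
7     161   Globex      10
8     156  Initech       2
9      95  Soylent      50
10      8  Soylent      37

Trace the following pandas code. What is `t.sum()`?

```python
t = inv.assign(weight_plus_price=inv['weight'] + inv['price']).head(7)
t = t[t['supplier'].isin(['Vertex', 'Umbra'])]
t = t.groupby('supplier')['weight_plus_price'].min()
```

add column weight_plus_price = inv['weight'] + inv['price']:
    price supplier  weight  weight_plus_price
0     190    Umbra      12                202
1     128  Initech      33                161
2     134  Initech       8                142
3      56    Umbra      14                 70
4     152   Vertex      22                174
5     154    Umbra      22                176
6      18    Umbra      40                 58
7     161   Globex      10                171
8     156  Initech       2                158
9      95  Soylent      50                145
10      8  Soylent      37                 45
take first 7 rows:
   price supplier  weight  weight_plus_price
0    190    Umbra      12                202
1    128  Initech      33                161
2    134  Initech       8                142
3     56    Umbra      14                 70
4    152   Vertex      22                174
5    154    Umbra      22                176
6     18    Umbra      40                 58
filter rows where supplier in ['Vertex', 'Umbra']:
   price supplier  weight  weight_plus_price
0    190    Umbra      12                202
3     56    Umbra      14                 70
4    152   Vertex      22                174
5    154    Umbra      22                176
6     18    Umbra      40                 58
group by supplier, min of weight_plus_price:
supplier
Umbra      58
Vertex    174
Name: weight_plus_price, dtype: int64
So sum() = 232.

232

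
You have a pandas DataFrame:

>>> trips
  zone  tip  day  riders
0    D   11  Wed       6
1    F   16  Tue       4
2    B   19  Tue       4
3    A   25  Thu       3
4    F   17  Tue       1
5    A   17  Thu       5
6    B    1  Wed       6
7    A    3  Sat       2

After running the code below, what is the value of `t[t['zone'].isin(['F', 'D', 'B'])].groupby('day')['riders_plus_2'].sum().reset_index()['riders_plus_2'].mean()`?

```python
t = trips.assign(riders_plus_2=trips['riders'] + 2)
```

add column riders_plus_2 = trips['riders'] + 2:
  zone  tip  day  riders  riders_plus_2
0    D   11  Wed       6              8
1    F   16  Tue       4              6
2    B   19  Tue       4              6
3    A   25  Thu       3              5
4    F   17  Tue       1              3
5    A   17  Thu       5              7
6    B    1  Wed       6              8
7    A    3  Sat       2              4
filter rows where zone in ['F', 'D', 'B']:
  zone  tip  day  riders  riders_plus_2
0    D   11  Wed       6              8
1    F   16  Tue       4              6
2    B   19  Tue       4              6
4    F   17  Tue       1              3
6    B    1  Wed       6              8
group by day, sum of riders_plus_2:
day
Tue    15
Wed    16
Name: riders_plus_2, dtype: int64
reset_index():
   day  riders_plus_2
0  Tue             15
1  Wed             16
mean of column 'riders_plus_2' → 15.5

15.5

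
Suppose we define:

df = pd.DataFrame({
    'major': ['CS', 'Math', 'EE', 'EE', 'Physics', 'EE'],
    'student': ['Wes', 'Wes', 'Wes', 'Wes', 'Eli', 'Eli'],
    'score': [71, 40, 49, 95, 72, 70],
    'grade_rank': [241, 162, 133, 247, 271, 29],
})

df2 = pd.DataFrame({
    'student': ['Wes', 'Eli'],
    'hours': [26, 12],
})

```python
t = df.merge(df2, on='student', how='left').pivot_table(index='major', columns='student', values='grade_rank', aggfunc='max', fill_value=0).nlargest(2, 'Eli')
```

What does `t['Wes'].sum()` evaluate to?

247

merge on 'student' (how='left') → 6 rows:
     major student  score  grade_rank  hours
0       CS     Wes     71         241     26
1     Math     Wes     40         162     26
2       EE     Wes     49         133     26
3       EE     Wes     95         247     26
4  Physics     Eli     72         271     12
5       EE     Eli     70          29     12
pivot: rows=major, cols=student, max(grade_rank):
student  Eli  Wes
major            
CS         0  241
EE        29  247
Math       0  162
Physics  271    0
take 2 rows with largest Eli:
student  Eli  Wes
major            
Physics  271    0
EE        29  247
Finally, sum of column 'Wes' = 247.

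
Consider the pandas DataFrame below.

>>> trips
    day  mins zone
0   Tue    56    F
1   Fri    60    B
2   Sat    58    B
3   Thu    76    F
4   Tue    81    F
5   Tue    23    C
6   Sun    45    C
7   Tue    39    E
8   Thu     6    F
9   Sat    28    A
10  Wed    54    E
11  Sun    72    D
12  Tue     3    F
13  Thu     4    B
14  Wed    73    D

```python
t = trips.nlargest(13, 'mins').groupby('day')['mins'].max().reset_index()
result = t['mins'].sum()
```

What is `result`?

take 13 rows with largest mins:
    day  mins zone
4   Tue    81    F
3   Thu    76    F
14  Wed    73    D
11  Sun    72    D
1   Fri    60    B
2   Sat    58    B
0   Tue    56    F
10  Wed    54    E
6   Sun    45    C
7   Tue    39    E
9   Sat    28    A
5   Tue    23    C
8   Thu     6    F
group by day, max of mins:
day
Fri    60
Sat    58
Sun    72
Thu    76
Tue    81
Wed    73
Name: mins, dtype: int64
reset_index():
   day  mins
0  Fri    60
1  Sat    58
2  Sun    72
3  Thu    76
4  Tue    81
5  Wed    73

420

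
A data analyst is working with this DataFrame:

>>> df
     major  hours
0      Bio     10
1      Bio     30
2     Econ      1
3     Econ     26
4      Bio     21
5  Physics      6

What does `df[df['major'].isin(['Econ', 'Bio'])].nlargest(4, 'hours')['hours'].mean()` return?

21.75

filter rows where major in ['Econ', 'Bio']:
  major  hours
0   Bio     10
1   Bio     30
2  Econ      1
3  Econ     26
4   Bio     21
take 4 rows with largest hours:
  major  hours
1   Bio     30
3  Econ     26
4   Bio     21
0   Bio     10
So mean() = 21.75.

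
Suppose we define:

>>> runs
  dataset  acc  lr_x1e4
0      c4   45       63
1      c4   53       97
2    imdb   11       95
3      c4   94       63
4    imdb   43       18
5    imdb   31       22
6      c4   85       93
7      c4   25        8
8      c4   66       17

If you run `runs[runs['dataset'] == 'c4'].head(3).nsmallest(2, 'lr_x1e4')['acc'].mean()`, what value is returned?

69.5

filter rows where dataset == 'c4':
  dataset  acc  lr_x1e4
0      c4   45       63
1      c4   53       97
3      c4   94       63
6      c4   85       93
7      c4   25        8
8      c4   66       17
take first 3 rows:
  dataset  acc  lr_x1e4
0      c4   45       63
1      c4   53       97
3      c4   94       63
take 2 rows with smallest lr_x1e4:
  dataset  acc  lr_x1e4
0      c4   45       63
3      c4   94       63
Then the mean of column 'acc': 69.5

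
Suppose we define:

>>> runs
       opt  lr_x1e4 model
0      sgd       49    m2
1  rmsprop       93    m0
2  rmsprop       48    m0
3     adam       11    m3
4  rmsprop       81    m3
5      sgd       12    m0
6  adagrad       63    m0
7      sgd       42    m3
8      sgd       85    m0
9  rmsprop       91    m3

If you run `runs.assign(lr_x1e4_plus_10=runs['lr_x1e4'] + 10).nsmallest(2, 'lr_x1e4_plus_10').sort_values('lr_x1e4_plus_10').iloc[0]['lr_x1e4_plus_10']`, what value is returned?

21

add column lr_x1e4_plus_10 = runs['lr_x1e4'] + 10:
       opt  lr_x1e4 model  lr_x1e4_plus_10
0      sgd       49    m2               59
1  rmsprop       93    m0              103
2  rmsprop       48    m0               58
3     adam       11    m3               21
4  rmsprop       81    m3               91
5      sgd       12    m0               22
6  adagrad       63    m0               73
7      sgd       42    m3               52
8      sgd       85    m0               95
9  rmsprop       91    m3              101
take 2 rows with smallest lr_x1e4_plus_10:
    opt  lr_x1e4 model  lr_x1e4_plus_10
3  adam       11    m3               21
5   sgd       12    m0               22
sort by lr_x1e4_plus_10:
    opt  lr_x1e4 model  lr_x1e4_plus_10
3  adam       11    m3               21
5   sgd       12    m0               22
Hence 21.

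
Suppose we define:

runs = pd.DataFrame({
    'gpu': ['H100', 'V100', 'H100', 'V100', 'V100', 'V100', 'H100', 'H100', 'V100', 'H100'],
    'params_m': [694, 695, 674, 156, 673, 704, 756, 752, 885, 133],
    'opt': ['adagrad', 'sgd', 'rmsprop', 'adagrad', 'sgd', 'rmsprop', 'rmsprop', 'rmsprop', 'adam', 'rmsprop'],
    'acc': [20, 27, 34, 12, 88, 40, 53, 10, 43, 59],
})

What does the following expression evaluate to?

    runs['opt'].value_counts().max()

value_counts of opt:
opt
rmsprop    5
adagrad    2
sgd        2
adam       1
Name: count, dtype: int64
max of the resulting series → 5

5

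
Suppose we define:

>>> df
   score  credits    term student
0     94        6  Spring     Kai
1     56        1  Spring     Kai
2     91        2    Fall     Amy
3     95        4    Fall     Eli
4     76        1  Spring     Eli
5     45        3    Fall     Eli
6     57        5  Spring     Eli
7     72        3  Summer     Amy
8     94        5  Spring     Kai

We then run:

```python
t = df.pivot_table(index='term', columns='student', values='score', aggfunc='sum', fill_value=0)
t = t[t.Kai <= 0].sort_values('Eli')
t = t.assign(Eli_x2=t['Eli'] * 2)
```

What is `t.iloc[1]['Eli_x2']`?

pivot: rows=term, cols=student, sum(score):
student  Amy  Eli  Kai
term                  
Fall      91  140    0
Spring     0  133  244
Summer    72    0    0
filter rows where Kai <= 0:
student  Amy  Eli  Kai
term                  
Fall      91  140    0
Summer    72    0    0
sort by Eli:
student  Amy  Eli  Kai
term                  
Summer    72    0    0
Fall      91  140    0
add column Eli_x2 = t['Eli'] * 2:
student  Amy  Eli  Kai  Eli_x2
term                          
Summer    72    0    0       0
Fall      91  140    0     280
The value at position 1, column 'Eli_x2' is 280.

280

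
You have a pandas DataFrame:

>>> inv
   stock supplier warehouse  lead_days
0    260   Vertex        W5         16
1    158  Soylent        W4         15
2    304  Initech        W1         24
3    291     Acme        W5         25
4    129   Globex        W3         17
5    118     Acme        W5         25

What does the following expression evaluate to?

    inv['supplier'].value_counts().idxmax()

Acme

value_counts of supplier:
supplier
Acme       2
Vertex     1
Soylent    1
Initech    1
Globex     1
Name: count, dtype: int64
So idxmax() = Acme.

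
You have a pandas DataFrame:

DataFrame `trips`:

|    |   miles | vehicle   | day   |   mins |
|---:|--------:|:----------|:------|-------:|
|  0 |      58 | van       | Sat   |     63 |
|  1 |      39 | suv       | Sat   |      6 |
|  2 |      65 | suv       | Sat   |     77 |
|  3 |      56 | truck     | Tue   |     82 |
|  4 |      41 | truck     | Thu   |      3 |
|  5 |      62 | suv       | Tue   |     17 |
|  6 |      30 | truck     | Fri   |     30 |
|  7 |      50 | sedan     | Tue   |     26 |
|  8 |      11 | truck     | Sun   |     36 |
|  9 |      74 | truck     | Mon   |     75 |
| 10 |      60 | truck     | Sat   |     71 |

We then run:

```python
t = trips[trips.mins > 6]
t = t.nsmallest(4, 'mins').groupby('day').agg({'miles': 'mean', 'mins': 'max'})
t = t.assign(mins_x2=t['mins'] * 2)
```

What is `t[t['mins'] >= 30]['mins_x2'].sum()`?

132

filter rows where mins > 6:
    miles vehicle  day  mins
0      58     van  Sat    63
2      65     suv  Sat    77
3      56   truck  Tue    82
5      62     suv  Tue    17
6      30   truck  Fri    30
7      50   sedan  Tue    26
8      11   truck  Sun    36
9      74   truck  Mon    75
10     60   truck  Sat    71
take 4 rows with smallest mins:
   miles vehicle  day  mins
5     62     suv  Tue    17
7     50   sedan  Tue    26
6     30   truck  Fri    30
8     11   truck  Sun    36
group by day: mean(miles), max(mins):
     miles  mins
day             
Fri   30.0    30
Sun   11.0    36
Tue   56.0    26
add column mins_x2 = t['mins'] * 2:
     miles  mins  mins_x2
day                      
Fri   30.0    30       60
Sun   11.0    36       72
Tue   56.0    26       52
filter rows where mins >= 30:
     miles  mins  mins_x2
day                      
Fri   30.0    30       60
Sun   11.0    36       72
The sum of column 'mins_x2' is 132.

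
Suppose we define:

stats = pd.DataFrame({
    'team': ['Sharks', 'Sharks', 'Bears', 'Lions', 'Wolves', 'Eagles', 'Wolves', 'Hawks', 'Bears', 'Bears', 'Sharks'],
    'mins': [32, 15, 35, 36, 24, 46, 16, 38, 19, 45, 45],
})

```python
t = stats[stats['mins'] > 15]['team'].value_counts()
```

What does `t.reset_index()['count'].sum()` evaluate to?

10

filter rows where mins > 15:
      team  mins
0   Sharks    32
2    Bears    35
3    Lions    36
4   Wolves    24
5   Eagles    46
6   Wolves    16
7    Hawks    38
8    Bears    19
9    Bears    45
10  Sharks    45
value_counts of team:
team
Bears     3
Sharks    2
Wolves    2
Lions     1
Eagles    1
Hawks     1
Name: count, dtype: int64
reset_index():
     team  count
0   Bears      3
1  Sharks      2
2  Wolves      2
3   Lions      1
4  Eagles      1
5   Hawks      1
The sum of column 'count' is 10.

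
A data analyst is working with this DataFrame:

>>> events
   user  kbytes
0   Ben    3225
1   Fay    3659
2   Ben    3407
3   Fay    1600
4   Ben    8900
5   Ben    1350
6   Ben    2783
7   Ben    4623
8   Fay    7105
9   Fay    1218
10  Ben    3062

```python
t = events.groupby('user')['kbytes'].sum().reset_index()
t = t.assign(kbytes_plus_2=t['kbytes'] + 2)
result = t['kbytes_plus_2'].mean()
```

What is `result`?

20468.0

group by user, sum of kbytes:
user
Ben    27350
Fay    13582
Name: kbytes, dtype: int64
reset_index():
  user  kbytes
0  Ben   27350
1  Fay   13582
add column kbytes_plus_2 = t['kbytes'] + 2:
  user  kbytes  kbytes_plus_2
0  Ben   27350          27352
1  Fay   13582          13584
Reading off the mean of column 'kbytes_plus_2', we get 20468.0.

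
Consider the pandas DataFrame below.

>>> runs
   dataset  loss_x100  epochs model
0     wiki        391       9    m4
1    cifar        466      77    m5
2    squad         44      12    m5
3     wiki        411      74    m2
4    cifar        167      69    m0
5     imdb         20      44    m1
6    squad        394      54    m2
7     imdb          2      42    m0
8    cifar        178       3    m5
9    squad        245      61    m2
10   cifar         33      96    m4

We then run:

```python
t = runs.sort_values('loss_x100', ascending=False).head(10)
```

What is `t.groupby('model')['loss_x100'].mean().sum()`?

978.333333333

sort by loss_x100 descending:
   dataset  loss_x100  epochs model
1    cifar        466      77    m5
3     wiki        411      74    m2
6    squad        394      54    m2
0     wiki        391       9    m4
9    squad        245      61    m2
8    cifar        178       3    m5
4    cifar        167      69    m0
2    squad         44      12    m5
10   cifar         33      96    m4
5     imdb         20      44    m1
7     imdb          2      42    m0
take first 10 rows:
   dataset  loss_x100  epochs model
1    cifar        466      77    m5
3     wiki        411      74    m2
6    squad        394      54    m2
0     wiki        391       9    m4
9    squad        245      61    m2
8    cifar        178       3    m5
4    cifar        167      69    m0
2    squad         44      12    m5
10   cifar         33      96    m4
5     imdb         20      44    m1
group by model, mean of loss_x100:
model
m0    167.000000
m1     20.000000
m2    350.000000
m4    212.000000
m5    229.333333
Name: loss_x100, dtype: float64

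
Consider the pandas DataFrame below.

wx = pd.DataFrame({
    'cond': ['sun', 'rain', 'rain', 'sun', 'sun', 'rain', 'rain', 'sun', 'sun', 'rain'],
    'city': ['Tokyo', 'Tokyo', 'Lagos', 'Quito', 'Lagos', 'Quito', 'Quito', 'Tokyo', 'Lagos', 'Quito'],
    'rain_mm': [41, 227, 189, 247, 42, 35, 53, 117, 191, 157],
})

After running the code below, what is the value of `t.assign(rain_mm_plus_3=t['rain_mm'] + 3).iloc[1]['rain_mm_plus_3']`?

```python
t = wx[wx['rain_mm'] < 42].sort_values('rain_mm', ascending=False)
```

38

filter rows where rain_mm < 42:
   cond   city  rain_mm
0   sun  Tokyo       41
5  rain  Quito       35
sort by rain_mm descending:
   cond   city  rain_mm
0   sun  Tokyo       41
5  rain  Quito       35
add column rain_mm_plus_3 = t['rain_mm'] + 3:
   cond   city  rain_mm  rain_mm_plus_3
0   sun  Tokyo       41              44
5  rain  Quito       35              38
The value at position 1, column 'rain_mm_plus_3' is 38.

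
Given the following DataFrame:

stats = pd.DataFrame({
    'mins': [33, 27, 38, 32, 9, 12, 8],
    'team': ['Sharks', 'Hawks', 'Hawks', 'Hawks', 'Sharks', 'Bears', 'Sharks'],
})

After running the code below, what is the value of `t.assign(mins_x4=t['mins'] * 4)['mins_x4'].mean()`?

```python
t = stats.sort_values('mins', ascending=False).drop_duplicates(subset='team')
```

sort by mins descending:
   mins    team
2    38   Hawks
0    33  Sharks
3    32   Hawks
1    27   Hawks
5    12   Bears
4     9  Sharks
6     8  Sharks
drop duplicate team (keep=first):
   mins    team
2    38   Hawks
0    33  Sharks
5    12   Bears
add column mins_x4 = t['mins'] * 4:
   mins    team  mins_x4
2    38   Hawks      152
0    33  Sharks      132
5    12   Bears       48

110.666666667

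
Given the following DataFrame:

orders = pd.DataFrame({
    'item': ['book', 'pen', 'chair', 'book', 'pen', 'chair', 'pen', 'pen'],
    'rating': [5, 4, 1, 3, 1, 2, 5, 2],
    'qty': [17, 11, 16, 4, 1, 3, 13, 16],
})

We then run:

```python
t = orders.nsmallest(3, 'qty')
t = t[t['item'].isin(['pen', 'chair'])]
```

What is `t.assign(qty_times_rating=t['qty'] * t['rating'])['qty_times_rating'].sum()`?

take 3 rows with smallest qty:
    item  rating  qty
4    pen       1    1
5  chair       2    3
3   book       3    4
filter rows where item in ['pen', 'chair']:
    item  rating  qty
4    pen       1    1
5  chair       2    3
add column qty_times_rating = t['qty'] * t['rating']:
    item  rating  qty  qty_times_rating
4    pen       1    1                 1
5  chair       2    3                 6
Taking the sum of column 'qty_times_rating' gives 7.

7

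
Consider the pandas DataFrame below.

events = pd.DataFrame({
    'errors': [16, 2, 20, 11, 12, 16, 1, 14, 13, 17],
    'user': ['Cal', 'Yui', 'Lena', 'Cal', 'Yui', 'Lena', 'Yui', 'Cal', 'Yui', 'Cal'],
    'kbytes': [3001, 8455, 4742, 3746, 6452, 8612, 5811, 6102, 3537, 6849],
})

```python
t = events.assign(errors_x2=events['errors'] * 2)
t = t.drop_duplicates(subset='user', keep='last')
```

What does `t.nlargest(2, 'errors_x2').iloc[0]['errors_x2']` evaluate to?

add column errors_x2 = events['errors'] * 2:
   errors  user  kbytes  errors_x2
0      16   Cal    3001         32
1       2   Yui    8455          4
2      20  Lena    4742         40
3      11   Cal    3746         22
4      12   Yui    6452         24
5      16  Lena    8612         32
6       1   Yui    5811          2
7      14   Cal    6102         28
8      13   Yui    3537         26
9      17   Cal    6849         34
drop duplicate user (keep=last):
   errors  user  kbytes  errors_x2
5      16  Lena    8612         32
8      13   Yui    3537         26
9      17   Cal    6849         34
take 2 rows with largest errors_x2:
   errors  user  kbytes  errors_x2
9      17   Cal    6849         34
5      16  Lena    8612         32
Hence 34.

34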